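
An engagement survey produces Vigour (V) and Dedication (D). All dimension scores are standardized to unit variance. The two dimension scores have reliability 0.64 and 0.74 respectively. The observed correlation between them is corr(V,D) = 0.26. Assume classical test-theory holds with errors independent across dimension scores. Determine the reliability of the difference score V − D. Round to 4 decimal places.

Var(V−D) = 1 + 1 − 2·0.26 = 2 − 0.52 = 1.48.
With uncorrelated errors the cross-covariances are all true-score covariance, so they carry over unchanged; only the diagonal terms shrink to ρᵢσᵢ².
True-score variance = [0.64 + 0.74] − 0.52 = 1.38 − 0.52 = 0.86.
Reliability = 0.86 / 1.48 = 0.5811.

0.5811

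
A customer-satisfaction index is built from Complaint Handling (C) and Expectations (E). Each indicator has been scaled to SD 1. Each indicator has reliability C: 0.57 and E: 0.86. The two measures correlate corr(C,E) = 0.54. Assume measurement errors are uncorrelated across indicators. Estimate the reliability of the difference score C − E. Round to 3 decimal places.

Var(C−E) = 1 + 1 − 2·0.54 = 2 − 1.08 = 0.92.
With uncorrelated errors the cross-covariances are all true-score covariance, so they carry over unchanged; only the diagonal terms shrink to ρᵢσᵢ².
True-score variance = [0.57 + 0.86] − 1.08 = 1.43 − 1.08 = 0.35.
Reliability = 0.35 / 0.92 = 0.380.

0.380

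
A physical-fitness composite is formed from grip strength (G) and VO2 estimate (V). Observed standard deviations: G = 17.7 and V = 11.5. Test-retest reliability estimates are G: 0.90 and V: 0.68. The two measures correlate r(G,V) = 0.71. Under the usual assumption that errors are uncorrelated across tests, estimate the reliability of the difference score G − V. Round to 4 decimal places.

Var(G−V) = 17.7² + 11.5² − 2·17.7·11.5·0.71 = 445.54 − 289.041 = 156.499.
With uncorrelated errors the cross-covariances are all true-score covariance, so they carry over unchanged; only the diagonal terms shrink to ρᵢσᵢ².
True-score variance = [17.7²·0.90 + 11.5²·0.68] − 289.041 = 371.891 − 289.041 = 82.85.
Reliability = 82.85 / 156.499 = 0.5294.

0.5294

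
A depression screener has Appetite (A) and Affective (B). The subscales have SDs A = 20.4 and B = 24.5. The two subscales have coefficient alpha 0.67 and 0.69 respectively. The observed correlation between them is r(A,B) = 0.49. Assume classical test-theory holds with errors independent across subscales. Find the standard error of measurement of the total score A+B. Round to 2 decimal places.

17.98

Var(total) = 1016.41 + 489.804 = 1506.21.
True-score variance = 693 + 489.804 = 1182.8, so reliability = 0.7853.
Error variance = 1506.21 − 1182.8 = 323.41; SEM = √323.41 = 17.98.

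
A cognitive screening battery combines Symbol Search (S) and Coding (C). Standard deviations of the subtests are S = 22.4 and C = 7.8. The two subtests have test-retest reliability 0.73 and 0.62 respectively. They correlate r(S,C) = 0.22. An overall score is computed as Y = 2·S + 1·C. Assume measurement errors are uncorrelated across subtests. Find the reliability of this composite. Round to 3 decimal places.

0.746

Var(Y) = 2²·22.4² + 7.8² + 2·[2·22.4·7.8·0.22] = 2067.88 + 153.754 = 2221.63.
With uncorrelated errors the cross-covariances are all true-score covariance, so they carry over unchanged; only the diagonal terms shrink to ρᵢσᵢ².
True-score variance = [2²·22.4²·0.73 + 7.8²·0.62] + 153.754 = 1502.86 + 153.754 = 1656.61.
Reliability = 1656.61 / 2221.63 = 0.746.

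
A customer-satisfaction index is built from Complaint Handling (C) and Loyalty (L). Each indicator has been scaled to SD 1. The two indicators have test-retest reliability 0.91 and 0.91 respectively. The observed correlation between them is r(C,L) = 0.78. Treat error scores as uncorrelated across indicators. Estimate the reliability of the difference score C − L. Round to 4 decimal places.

Var(C−L) = 1 + 1 − 2·0.78 = 2 − 1.56 = 0.44.
Because errors are independent across components, Cov(Tᵢ,Tⱼ) = Cov(Xᵢ,Xⱼ); the off-diagonal part of the true-score variance is the same as above.
True-score variance = [0.91 + 0.91] − 1.56 = 1.82 − 1.56 = 0.26.
Reliability = 0.26 / 0.44 = 0.5909.

0.5909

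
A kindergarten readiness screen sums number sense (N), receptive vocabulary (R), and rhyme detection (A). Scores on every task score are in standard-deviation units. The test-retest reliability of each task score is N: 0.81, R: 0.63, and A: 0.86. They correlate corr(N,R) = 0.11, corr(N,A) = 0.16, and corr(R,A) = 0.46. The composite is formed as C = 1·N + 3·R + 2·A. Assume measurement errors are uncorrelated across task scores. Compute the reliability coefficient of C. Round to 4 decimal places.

Var(C) = 1 + 3² + 2² + 2·[3·0.11 + 2·0.16 + 6·0.46] = 14 + 6.82 = 20.82.
Under uncorrelated errors the observed covariances equal the true-score covariances, so only the own-variance terms attenuate.
True-score variance = [0.81 + 3²·0.63 + 2²·0.86] + 6.82 = 9.92 + 6.82 = 16.74.
Reliability = 16.74 / 20.82 = 0.8040.

0.8040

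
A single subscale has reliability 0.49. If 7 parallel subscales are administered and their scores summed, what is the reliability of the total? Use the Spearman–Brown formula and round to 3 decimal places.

ρ_k = kρ / (1 + (k−1)ρ) = 7·0.49 / (1 + 6·0.49) = 3.430 / 3.940 = 0.871.

0.871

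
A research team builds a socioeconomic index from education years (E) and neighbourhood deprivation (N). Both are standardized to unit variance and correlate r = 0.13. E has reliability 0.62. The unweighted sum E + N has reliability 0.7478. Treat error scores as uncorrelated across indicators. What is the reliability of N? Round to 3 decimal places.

Var(E+N) = 2 + 2·0.13 = 2.260.
True-score variance = ρ_E + ρ_N + 2·0.13, so 0.7478 = (0.62 + ρ_N + 0.26) / 2.260.
ρ_N = 0.7478·2.260 − 0.62 − 0.26 = 0.810.

0.810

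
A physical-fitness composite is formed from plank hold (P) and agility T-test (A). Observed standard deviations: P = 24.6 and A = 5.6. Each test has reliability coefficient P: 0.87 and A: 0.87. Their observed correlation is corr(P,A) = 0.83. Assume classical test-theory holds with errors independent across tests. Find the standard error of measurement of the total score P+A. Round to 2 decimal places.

9.10

Var(total) = 636.52 + 228.682 = 865.202.
True-score variance = 553.772 + 228.682 = 782.454, so reliability = 0.9044.
Error variance = 865.202 − 782.454 = 82.7476; SEM = √82.7476 = 9.10.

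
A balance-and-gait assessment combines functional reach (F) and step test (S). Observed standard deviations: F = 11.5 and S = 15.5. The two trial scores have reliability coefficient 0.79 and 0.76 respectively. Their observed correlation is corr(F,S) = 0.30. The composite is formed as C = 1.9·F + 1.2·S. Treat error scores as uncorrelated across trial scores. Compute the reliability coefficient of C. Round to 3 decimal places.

Var(C) = 1.9²·11.5² + 1.2²·15.5² + 2·[2.28·11.5·15.5·0.30] = 823.382 + 243.846 = 1067.23.
Under uncorrelated errors the observed covariances equal the true-score covariances, so only the own-variance terms attenuate.
True-score variance = [1.9²·11.5²·0.79 + 1.2²·15.5²·0.76] + 243.846 = 640.093 + 243.846 = 883.939.
Reliability = 883.939 / 1067.23 = 0.828.

0.828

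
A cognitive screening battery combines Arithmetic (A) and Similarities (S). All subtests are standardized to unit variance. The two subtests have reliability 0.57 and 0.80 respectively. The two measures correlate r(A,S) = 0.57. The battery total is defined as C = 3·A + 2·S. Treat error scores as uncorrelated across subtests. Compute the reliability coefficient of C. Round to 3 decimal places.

0.765

Var(C) = 3² + 2² + 2·[6·0.57] = 13 + 6.84 = 19.84.
With uncorrelated errors the cross-covariances are all true-score covariance, so they carry over unchanged; only the diagonal terms shrink to ρᵢσᵢ².
True-score variance = [3²·0.57 + 2²·0.80] + 6.84 = 8.33 + 6.84 = 15.17.
Reliability = 15.17 / 19.84 = 0.765.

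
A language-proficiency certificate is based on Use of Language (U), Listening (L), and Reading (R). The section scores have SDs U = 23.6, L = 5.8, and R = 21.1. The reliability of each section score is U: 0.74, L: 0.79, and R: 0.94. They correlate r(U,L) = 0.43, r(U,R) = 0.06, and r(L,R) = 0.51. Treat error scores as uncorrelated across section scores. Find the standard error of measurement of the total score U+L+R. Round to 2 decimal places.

13.36

Var(total) = 1035.81 + 302.3 = 1338.11.
True-score variance = 857.223 + 302.3 = 1159.52, so reliability = 0.8665.
Error variance = 1338.11 − 1159.52 = 178.587; SEM = √178.587 = 13.36.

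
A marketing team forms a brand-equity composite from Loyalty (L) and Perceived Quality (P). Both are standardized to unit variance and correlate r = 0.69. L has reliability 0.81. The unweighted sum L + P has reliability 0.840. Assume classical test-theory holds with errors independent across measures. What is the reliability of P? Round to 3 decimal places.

Var(L+P) = 2 + 2·0.69 = 3.380.
True-score variance = ρ_L + ρ_P + 2·0.69, so 0.840 = (0.81 + ρ_P + 1.38) / 3.380.
ρ_P = 0.840·3.380 − 0.81 − 1.38 = 0.649.

0.649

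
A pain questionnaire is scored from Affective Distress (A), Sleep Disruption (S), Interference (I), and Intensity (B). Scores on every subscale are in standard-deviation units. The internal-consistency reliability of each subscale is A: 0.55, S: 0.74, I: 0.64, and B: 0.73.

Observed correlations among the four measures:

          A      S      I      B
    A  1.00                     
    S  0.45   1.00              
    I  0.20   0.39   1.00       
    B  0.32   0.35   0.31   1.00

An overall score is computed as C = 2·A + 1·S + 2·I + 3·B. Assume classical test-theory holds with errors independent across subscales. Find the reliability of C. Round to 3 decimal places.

0.818

Var(C) = 2² + 1 + 2² + 3² + 2·[2·0.45 + 4·0.20 + 6·0.32 + 2·0.39 + 3·0.35 + 6·0.31] = 18 + 14.62 = 32.62.
Because errors are independent across components, Cov(Tᵢ,Tⱼ) = Cov(Xᵢ,Xⱼ); the off-diagonal part of the true-score variance is the same as above.
True-score variance = [2²·0.55 + 0.74 + 2²·0.64 + 3²·0.73] + 14.62 = 12.07 + 14.62 = 26.69.
Reliability = 26.69 / 32.62 = 0.818.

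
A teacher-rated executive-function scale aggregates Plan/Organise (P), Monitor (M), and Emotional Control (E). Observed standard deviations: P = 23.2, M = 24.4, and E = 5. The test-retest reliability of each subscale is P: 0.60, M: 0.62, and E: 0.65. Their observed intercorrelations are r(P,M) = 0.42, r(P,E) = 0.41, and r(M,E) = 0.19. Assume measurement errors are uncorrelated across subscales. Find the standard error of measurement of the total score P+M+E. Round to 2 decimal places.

Var(total) = 1158.6 + 616.987 = 1775.59.
True-score variance = 708.317 + 616.987 = 1325.3, so reliability = 0.7464.
Error variance = 1775.59 − 1325.3 = 450.283; SEM = √450.283 = 21.22.

21.22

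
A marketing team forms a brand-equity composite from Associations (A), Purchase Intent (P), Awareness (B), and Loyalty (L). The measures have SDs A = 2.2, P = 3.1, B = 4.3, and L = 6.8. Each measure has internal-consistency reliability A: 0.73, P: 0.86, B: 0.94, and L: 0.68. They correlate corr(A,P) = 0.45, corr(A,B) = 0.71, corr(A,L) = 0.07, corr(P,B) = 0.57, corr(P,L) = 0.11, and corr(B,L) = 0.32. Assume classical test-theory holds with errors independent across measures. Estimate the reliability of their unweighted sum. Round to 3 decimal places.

0.867

Var(A+P+B+L) = 2.2² + 3.1² + 4.3² + 6.8² + 2·[2.2·3.1·0.45 + 2.2·4.3·0.71 + 2.2·6.8·0.07 + 3.1·4.3·0.57 + 3.1·6.8·0.11 + 4.3·6.8·0.32] = 79.18 + 60.213 = 139.393.
Under uncorrelated errors the observed covariances equal the true-score covariances, so only the own-variance terms attenuate.
True-score variance = [2.2²·0.73 + 3.1²·0.86 + 4.3²·0.94 + 6.8²·0.68] + 60.213 = 60.6216 + 60.213 = 120.835.
Reliability = 120.835 / 139.393 = 0.867.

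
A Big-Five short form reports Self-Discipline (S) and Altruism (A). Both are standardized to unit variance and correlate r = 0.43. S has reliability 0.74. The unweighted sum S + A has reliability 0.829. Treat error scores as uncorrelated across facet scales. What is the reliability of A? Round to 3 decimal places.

0.771

Var(S+A) = 2 + 2·0.43 = 2.860.
True-score variance = ρ_S + ρ_A + 2·0.43, so 0.829 = (0.74 + ρ_A + 0.86) / 2.860.
ρ_A = 0.829·2.860 − 0.74 − 0.86 = 0.771.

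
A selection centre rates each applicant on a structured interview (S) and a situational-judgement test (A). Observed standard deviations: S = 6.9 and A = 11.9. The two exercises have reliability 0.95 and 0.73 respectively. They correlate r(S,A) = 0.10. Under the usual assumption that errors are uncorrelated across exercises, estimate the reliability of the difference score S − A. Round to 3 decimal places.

0.765

Var(S−A) = 6.9² + 11.9² − 2·6.9·11.9·0.10 = 189.22 − 16.422 = 172.798.
Under uncorrelated errors the observed covariances equal the true-score covariances, so only the own-variance terms attenuate.
True-score variance = [6.9²·0.95 + 11.9²·0.73] − 16.422 = 148.605 − 16.422 = 132.183.
Reliability = 132.183 / 172.798 = 0.765.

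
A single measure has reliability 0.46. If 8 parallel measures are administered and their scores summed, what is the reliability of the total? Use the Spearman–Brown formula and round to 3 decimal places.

ρ_k = kρ / (1 + (k−1)ρ) = 8·0.46 / (1 + 7·0.46) = 3.680 / 4.220 = 0.872.

0.872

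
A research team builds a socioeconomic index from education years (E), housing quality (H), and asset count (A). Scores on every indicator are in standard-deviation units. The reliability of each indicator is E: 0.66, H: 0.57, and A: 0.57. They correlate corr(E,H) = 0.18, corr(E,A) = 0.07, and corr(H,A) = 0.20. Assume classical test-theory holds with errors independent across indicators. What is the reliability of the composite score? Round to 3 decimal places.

0.692

Var(E+H+A) = 3 + 2·[0.18 + 0.07 + 0.20] = 3 + 0.9 = 3.9.
With uncorrelated errors the cross-covariances are all true-score covariance, so they carry over unchanged; only the diagonal terms shrink to ρᵢσᵢ².
True-score variance = [0.66 + 0.57 + 0.57] + 0.9 = 1.8 + 0.9 = 2.7.
Reliability = 2.7 / 3.9 = 0.692.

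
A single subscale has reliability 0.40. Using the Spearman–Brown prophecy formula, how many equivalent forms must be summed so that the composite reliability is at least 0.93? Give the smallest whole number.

20

k ≥ ρ*(1−ρ₁)/(ρ₁(1−ρ*)) = 0.93·0.60 / (0.40·0.07) = 19.929.
Smallest integer k = 20.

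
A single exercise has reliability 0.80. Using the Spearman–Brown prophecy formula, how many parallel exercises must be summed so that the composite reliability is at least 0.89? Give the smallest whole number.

k ≥ ρ*(1−ρ₁)/(ρ₁(1−ρ*)) = 0.89·0.20 / (0.80·0.11) = 2.023.
Smallest integer k = 3.

3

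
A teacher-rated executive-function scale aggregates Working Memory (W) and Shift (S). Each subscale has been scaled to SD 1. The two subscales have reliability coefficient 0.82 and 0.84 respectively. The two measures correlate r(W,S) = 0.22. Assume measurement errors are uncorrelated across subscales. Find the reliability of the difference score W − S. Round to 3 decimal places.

Var(W−S) = 1 + 1 − 2·0.22 = 2 − 0.44 = 1.56.
Because errors are independent across components, Cov(Tᵢ,Tⱼ) = Cov(Xᵢ,Xⱼ); the off-diagonal part of the true-score variance is the same as above.
True-score variance = [0.82 + 0.84] − 0.44 = 1.66 − 0.44 = 1.22.
Reliability = 1.22 / 1.56 = 0.782.

0.782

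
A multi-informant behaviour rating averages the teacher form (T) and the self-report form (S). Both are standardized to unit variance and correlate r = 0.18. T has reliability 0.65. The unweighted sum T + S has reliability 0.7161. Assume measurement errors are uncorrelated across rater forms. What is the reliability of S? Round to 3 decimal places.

Var(T+S) = 2 + 2·0.18 = 2.360.
True-score variance = ρ_T + ρ_S + 2·0.18, so 0.7161 = (0.65 + ρ_S + 0.36) / 2.360.
ρ_S = 0.7161·2.360 − 0.65 − 0.36 = 0.680.

0.680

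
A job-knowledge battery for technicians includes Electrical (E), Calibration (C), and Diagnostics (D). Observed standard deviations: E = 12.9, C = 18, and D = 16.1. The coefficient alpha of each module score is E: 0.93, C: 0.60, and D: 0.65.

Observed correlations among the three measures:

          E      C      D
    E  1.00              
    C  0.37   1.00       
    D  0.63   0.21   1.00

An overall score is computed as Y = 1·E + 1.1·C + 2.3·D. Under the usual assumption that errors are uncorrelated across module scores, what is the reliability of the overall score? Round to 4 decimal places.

0.7859

Var(Y) = 12.9² + 1.1²·18² + 2.3²·16.1² + 2·[1.1·12.9·18·0.37 + 2.3·12.9·16.1·0.63 + 2.53·18·16.1·0.21] = 1929.67 + 1098.84 = 3028.51.
With uncorrelated errors the cross-covariances are all true-score covariance, so they carry over unchanged; only the diagonal terms shrink to ρᵢσᵢ².
True-score variance = [12.9²·0.93 + 1.1²·18²·0.60 + 2.3²·16.1²·0.65] + 1098.84 = 1281.28 + 1098.84 = 2380.12.
Reliability = 2380.12 / 3028.51 = 0.7859.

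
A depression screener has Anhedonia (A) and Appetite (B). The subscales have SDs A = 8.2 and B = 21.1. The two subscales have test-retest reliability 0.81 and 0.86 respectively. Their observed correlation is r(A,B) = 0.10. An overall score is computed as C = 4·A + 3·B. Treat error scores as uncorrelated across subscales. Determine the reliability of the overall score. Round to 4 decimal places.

Var(C) = 4²·8.2² + 3²·21.1² + 2·[12·8.2·21.1·0.10] = 5082.73 + 415.248 = 5497.98.
With uncorrelated errors the cross-covariances are all true-score covariance, so they carry over unchanged; only the diagonal terms shrink to ρᵢσᵢ².
True-score variance = [4²·8.2²·0.81 + 3²·21.1²·0.86] + 415.248 = 4317.36 + 415.248 = 4732.6.
Reliability = 4732.6 / 5497.98 = 0.8608.

0.8608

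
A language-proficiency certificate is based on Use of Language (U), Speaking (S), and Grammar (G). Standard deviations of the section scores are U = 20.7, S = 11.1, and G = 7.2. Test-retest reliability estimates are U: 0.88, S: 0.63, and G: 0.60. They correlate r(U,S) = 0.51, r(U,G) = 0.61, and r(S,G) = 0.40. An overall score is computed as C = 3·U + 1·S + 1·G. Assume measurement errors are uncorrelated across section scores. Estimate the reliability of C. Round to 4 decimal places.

Var(C) = 3²·20.7² + 11.1² + 7.2² + 2·[3·20.7·11.1·0.51 + 3·20.7·7.2·0.61 + 11.1·7.2·0.40] = 4031.46 + 1312.52 = 5343.98.
Because errors are independent across components, Cov(Tᵢ,Tⱼ) = Cov(Xᵢ,Xⱼ); the off-diagonal part of the true-score variance is the same as above.
True-score variance = [3²·20.7²·0.88 + 11.1²·0.63 + 7.2²·0.60] + 1312.52 = 3502.37 + 1312.52 = 4814.89.
Reliability = 4814.89 / 5343.98 = 0.9010.

0.9010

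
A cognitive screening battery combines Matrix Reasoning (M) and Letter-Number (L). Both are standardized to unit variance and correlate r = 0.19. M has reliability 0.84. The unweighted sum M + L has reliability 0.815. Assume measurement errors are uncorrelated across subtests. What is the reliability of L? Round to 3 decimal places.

0.720

Var(M+L) = 2 + 2·0.19 = 2.380.
True-score variance = ρ_M + ρ_L + 2·0.19, so 0.815 = (0.84 + ρ_L + 0.38) / 2.380.
ρ_L = 0.815·2.380 − 0.84 − 0.38 = 0.720.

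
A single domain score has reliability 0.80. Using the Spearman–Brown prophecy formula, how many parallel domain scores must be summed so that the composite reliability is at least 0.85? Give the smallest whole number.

2

k ≥ ρ*(1−ρ₁)/(ρ₁(1−ρ*)) = 0.85·0.20 / (0.80·0.15) = 1.417.
Smallest integer k = 2.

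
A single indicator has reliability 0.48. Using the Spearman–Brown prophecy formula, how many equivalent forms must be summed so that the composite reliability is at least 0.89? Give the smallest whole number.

k ≥ ρ*(1−ρ₁)/(ρ₁(1−ρ*)) = 0.89·0.52 / (0.48·0.11) = 8.765.
Smallest integer k = 9.

9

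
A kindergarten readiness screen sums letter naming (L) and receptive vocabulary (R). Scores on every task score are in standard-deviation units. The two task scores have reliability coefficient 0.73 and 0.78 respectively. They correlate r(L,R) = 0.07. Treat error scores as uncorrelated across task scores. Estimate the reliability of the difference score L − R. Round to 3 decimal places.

0.737

Var(L−R) = 1 + 1 − 2·0.07 = 2 − 0.14 = 1.86.
Because errors are independent across components, Cov(Tᵢ,Tⱼ) = Cov(Xᵢ,Xⱼ); the off-diagonal part of the true-score variance is the same as above.
True-score variance = [0.73 + 0.78] − 0.14 = 1.51 − 0.14 = 1.37.
Reliability = 1.37 / 1.86 = 0.737.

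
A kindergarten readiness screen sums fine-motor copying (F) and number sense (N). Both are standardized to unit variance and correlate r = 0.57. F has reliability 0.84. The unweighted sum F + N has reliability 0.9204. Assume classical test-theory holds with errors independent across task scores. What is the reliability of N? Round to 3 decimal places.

0.910

Var(F+N) = 2 + 2·0.57 = 3.140.
True-score variance = ρ_F + ρ_N + 2·0.57, so 0.9204 = (0.84 + ρ_N + 1.14) / 3.140.
ρ_N = 0.9204·3.140 − 0.84 − 1.14 = 0.910.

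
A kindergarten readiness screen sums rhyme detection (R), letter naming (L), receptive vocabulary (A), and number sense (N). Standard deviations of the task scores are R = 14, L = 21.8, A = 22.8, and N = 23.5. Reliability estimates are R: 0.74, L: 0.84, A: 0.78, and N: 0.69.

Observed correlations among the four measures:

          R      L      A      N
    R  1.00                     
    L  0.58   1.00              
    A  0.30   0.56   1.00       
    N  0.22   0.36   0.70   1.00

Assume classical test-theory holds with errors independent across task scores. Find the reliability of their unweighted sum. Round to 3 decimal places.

0.900

Var(R+L+A+N) = 14² + 21.8² + 22.8² + 23.5² + 2·[14·21.8·0.58 + 14·22.8·0.30 + 14·23.5·0.22 + 21.8·22.8·0.56 + 21.8·23.5·0.36 + 22.8·23.5·0.70] = 1743.33 + 2365.97 = 4109.3.
Under uncorrelated errors the observed covariances equal the true-score covariances, so only the own-variance terms attenuate.
True-score variance = [14²·0.74 + 21.8²·0.84 + 22.8²·0.78 + 23.5²·0.69] + 2365.97 = 1330.77 + 2365.97 = 3696.74.
Reliability = 3696.74 / 4109.3 = 0.900.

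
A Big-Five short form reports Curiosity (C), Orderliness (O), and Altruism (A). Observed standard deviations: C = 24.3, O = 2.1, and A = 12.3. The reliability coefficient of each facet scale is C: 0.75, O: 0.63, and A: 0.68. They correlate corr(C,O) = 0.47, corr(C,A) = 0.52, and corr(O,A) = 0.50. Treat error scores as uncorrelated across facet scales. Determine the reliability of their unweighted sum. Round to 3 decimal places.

Var(C+O+A) = 24.3² + 2.1² + 12.3² + 2·[24.3·2.1·0.47 + 24.3·12.3·0.52 + 2.1·12.3·0.50] = 746.19 + 384.644 = 1130.83.
Under uncorrelated errors the observed covariances equal the true-score covariances, so only the own-variance terms attenuate.
True-score variance = [24.3²·0.75 + 2.1²·0.63 + 12.3²·0.68] + 384.644 = 548.523 + 384.644 = 933.167.
Reliability = 933.167 / 1130.83 = 0.825.

0.825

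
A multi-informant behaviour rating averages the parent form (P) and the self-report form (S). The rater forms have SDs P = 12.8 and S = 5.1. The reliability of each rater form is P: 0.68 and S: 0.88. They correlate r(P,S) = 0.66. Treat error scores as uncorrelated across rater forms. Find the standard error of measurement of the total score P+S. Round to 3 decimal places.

Var(total) = 189.85 + 86.1696 = 276.02.
True-score variance = 134.3 + 86.1696 = 220.47, so reliability = 0.7987.
Error variance = 276.02 − 220.47 = 55.55; SEM = √55.55 = 7.453.

7.453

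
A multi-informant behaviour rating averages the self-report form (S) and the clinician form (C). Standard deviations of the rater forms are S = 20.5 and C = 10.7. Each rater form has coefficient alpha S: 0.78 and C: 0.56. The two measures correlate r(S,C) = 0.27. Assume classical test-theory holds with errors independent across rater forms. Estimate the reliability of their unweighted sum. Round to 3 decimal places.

Var(S+C) = 20.5² + 10.7² + 2·[20.5·10.7·0.27] = 534.74 + 118.449 = 653.189.
With uncorrelated errors the cross-covariances are all true-score covariance, so they carry over unchanged; only the diagonal terms shrink to ρᵢσᵢ².
True-score variance = [20.5²·0.78 + 10.7²·0.56] + 118.449 = 391.909 + 118.449 = 510.358.
Reliability = 510.358 / 653.189 = 0.781.

0.781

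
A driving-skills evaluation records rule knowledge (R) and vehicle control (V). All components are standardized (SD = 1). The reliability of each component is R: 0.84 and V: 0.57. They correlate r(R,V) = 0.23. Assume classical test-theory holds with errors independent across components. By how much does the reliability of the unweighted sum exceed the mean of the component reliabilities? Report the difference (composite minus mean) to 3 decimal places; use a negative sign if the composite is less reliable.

0.055

Var(sum) = 2 + 0.46 = 2.46; true-score variance = 1.41 + 0.46 = 1.87; composite reliability = 0.7602.
Mean component reliability = 0.7050.
Difference = 0.7602 − 0.7050 = 0.055.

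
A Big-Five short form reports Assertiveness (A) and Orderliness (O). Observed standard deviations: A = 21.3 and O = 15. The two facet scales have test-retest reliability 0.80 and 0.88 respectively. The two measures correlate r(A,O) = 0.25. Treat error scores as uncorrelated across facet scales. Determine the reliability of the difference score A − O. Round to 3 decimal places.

Var(A−O) = 21.3² + 15² − 2·21.3·15·0.25 = 678.69 − 159.75 = 518.94.
Under uncorrelated errors the observed covariances equal the true-score covariances, so only the own-variance terms attenuate.
True-score variance = [21.3²·0.80 + 15²·0.88] − 159.75 = 560.952 − 159.75 = 401.202.
Reliability = 401.202 / 518.94 = 0.773.

0.773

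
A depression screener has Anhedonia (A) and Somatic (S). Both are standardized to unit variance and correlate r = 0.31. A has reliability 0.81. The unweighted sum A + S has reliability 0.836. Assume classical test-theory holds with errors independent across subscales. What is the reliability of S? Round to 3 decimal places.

Var(A+S) = 2 + 2·0.31 = 2.620.
True-score variance = ρ_A + ρ_S + 2·0.31, so 0.836 = (0.81 + ρ_S + 0.62) / 2.620.
ρ_S = 0.836·2.620 − 0.81 − 0.62 = 0.760.

0.760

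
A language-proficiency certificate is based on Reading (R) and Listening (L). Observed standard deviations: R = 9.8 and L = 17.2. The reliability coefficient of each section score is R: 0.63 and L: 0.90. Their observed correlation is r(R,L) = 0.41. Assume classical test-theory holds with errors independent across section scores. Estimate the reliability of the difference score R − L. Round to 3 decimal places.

Var(R−L) = 9.8² + 17.2² − 2·9.8·17.2·0.41 = 391.88 − 138.219 = 253.661.
Because errors are independent across components, Cov(Tᵢ,Tⱼ) = Cov(Xᵢ,Xⱼ); the off-diagonal part of the true-score variance is the same as above.
True-score variance = [9.8²·0.63 + 17.2²·0.90] − 138.219 = 326.761 − 138.219 = 188.542.
Reliability = 188.542 / 253.661 = 0.743.

0.743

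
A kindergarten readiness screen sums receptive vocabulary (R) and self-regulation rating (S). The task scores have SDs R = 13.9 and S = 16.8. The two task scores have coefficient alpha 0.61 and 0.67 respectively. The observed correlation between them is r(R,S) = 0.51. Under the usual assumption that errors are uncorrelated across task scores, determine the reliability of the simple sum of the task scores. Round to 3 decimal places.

Var(R+S) = 13.9² + 16.8² + 2·[13.9·16.8·0.51] = 475.45 + 238.19 = 713.64.
Because errors are independent across components, Cov(Tᵢ,Tⱼ) = Cov(Xᵢ,Xⱼ); the off-diagonal part of the true-score variance is the same as above.
True-score variance = [13.9²·0.61 + 16.8²·0.67] + 238.19 = 306.959 + 238.19 = 545.149.
Reliability = 545.149 / 713.64 = 0.764.

0.764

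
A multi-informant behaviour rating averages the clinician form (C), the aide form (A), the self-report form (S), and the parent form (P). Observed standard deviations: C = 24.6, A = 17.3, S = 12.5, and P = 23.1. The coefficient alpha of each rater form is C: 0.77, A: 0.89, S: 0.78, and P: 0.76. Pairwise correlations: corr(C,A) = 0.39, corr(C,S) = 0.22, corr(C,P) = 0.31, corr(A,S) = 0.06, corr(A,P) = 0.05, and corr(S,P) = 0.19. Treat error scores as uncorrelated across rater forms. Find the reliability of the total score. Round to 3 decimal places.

0.871

Var(C+A+S+P) = 24.6² + 17.3² + 12.5² + 23.1² + 2·[24.6·17.3·0.39 + 24.6·12.5·0.22 + 24.6·23.1·0.31 + 17.3·12.5·0.06 + 17.3·23.1·0.05 + 12.5·23.1·0.19] = 1594.31 + 995.212 = 2589.52.
Because errors are independent across components, Cov(Tᵢ,Tⱼ) = Cov(Xᵢ,Xⱼ); the off-diagonal part of the true-score variance is the same as above.
True-score variance = [24.6²·0.77 + 17.3²·0.89 + 12.5²·0.78 + 23.1²·0.76] + 995.212 = 1259.76 + 995.212 = 2254.97.
Reliability = 2254.97 / 2589.52 = 0.871.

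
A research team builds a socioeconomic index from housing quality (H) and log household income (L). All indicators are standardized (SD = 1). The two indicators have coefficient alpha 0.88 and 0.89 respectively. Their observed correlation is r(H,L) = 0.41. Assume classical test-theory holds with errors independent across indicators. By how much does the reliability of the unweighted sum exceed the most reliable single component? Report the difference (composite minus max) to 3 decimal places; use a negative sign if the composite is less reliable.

0.028

Var(sum) = 2 + 0.82 = 2.82; true-score variance = 1.77 + 0.82 = 2.59; composite reliability = 0.9184.
Max component reliability = 0.8900.
Difference = 0.9184 − 0.8900 = 0.028.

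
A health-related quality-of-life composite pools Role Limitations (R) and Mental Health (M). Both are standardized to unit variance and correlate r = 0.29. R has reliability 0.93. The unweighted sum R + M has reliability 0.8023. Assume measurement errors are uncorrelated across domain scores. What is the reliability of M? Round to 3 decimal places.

Var(R+M) = 2 + 2·0.29 = 2.580.
True-score variance = ρ_R + ρ_M + 2·0.29, so 0.8023 = (0.93 + ρ_M + 0.58) / 2.580.
ρ_M = 0.8023·2.580 − 0.93 − 0.58 = 0.560.

0.560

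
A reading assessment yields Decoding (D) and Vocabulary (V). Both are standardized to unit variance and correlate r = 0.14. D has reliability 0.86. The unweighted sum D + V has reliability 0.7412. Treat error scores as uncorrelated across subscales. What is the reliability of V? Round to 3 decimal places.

0.550

Var(D+V) = 2 + 2·0.14 = 2.280.
True-score variance = ρ_D + ρ_V + 2·0.14, so 0.7412 = (0.86 + ρ_V + 0.28) / 2.280.
ρ_V = 0.7412·2.280 − 0.86 − 0.28 = 0.550.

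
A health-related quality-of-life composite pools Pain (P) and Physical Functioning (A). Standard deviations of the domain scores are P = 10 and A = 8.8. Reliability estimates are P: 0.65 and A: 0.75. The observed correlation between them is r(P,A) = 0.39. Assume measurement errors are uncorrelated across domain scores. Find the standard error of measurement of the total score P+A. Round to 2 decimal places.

Var(total) = 177.44 + 68.64 = 246.08.
True-score variance = 123.08 + 68.64 = 191.72, so reliability = 0.7791.
Error variance = 246.08 − 191.72 = 54.36; SEM = √54.36 = 7.37.

7.37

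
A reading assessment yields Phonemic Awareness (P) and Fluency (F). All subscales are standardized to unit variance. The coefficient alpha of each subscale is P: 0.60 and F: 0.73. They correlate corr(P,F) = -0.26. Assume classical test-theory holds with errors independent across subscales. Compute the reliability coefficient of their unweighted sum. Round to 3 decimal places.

Var(P+F) = 2 + 2·[(-0.26)] = 2 − 0.52 = 1.48.
Under uncorrelated errors the observed covariances equal the true-score covariances, so only the own-variance terms attenuate.
True-score variance = [0.60 + 0.73] − 0.52 = 1.33 − 0.52 = 0.81.
Reliability = 0.81 / 1.48 = 0.547.

0.547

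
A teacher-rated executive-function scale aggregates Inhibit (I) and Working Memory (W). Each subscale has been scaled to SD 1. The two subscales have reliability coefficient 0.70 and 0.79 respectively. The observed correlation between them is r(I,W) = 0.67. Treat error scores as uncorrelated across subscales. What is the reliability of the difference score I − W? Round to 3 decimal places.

0.227

Var(I−W) = 1 + 1 − 2·0.67 = 2 − 1.34 = 0.66.
Under uncorrelated errors the observed covariances equal the true-score covariances, so only the own-variance terms attenuate.
True-score variance = [0.70 + 0.79] − 1.34 = 1.49 − 1.34 = 0.15.
Reliability = 0.15 / 0.66 = 0.227.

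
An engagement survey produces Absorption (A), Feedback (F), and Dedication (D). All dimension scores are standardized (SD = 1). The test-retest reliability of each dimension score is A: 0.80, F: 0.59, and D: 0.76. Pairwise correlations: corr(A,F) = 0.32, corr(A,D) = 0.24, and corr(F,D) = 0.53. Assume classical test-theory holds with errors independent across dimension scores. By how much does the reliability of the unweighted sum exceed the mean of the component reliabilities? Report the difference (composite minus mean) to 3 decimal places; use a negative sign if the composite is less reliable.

Var(sum) = 3 + 2.18 = 5.18; true-score variance = 2.15 + 2.18 = 4.33; composite reliability = 0.8359.
Mean component reliability = 0.7167.
Difference = 0.8359 − 0.7167 = 0.119.

0.119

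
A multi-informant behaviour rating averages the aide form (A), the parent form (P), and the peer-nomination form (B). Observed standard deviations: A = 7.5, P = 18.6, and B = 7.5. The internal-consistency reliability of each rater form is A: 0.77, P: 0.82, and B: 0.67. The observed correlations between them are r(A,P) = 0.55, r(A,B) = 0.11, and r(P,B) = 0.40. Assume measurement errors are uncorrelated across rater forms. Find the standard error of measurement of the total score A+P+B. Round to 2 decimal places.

Var(total) = 458.46 + 277.425 = 735.885.
True-score variance = 364.687 + 277.425 = 642.112, so reliability = 0.8726.
Error variance = 735.885 − 642.112 = 93.7728; SEM = √93.7728 = 9.68.

9.68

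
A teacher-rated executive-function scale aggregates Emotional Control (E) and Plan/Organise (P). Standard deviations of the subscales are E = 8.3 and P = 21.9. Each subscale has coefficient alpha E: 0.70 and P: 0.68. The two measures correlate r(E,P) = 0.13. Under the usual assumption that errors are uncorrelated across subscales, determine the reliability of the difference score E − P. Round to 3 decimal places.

0.653

Var(E−P) = 8.3² + 21.9² − 2·8.3·21.9·0.13 = 548.5 − 47.2602 = 501.24.
With uncorrelated errors the cross-covariances are all true-score covariance, so they carry over unchanged; only the diagonal terms shrink to ρᵢσᵢ².
True-score variance = [8.3²·0.70 + 21.9²·0.68] − 47.2602 = 374.358 − 47.2602 = 327.098.
Reliability = 327.098 / 501.24 = 0.653.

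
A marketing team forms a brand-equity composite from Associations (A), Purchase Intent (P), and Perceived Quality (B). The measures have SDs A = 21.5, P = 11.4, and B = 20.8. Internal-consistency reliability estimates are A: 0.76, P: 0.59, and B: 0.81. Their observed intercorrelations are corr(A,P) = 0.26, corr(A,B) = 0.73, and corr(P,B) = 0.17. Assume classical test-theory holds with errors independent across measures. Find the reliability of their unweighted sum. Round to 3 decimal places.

Var(A+P+B) = 21.5² + 11.4² + 20.8² + 2·[21.5·11.4·0.26 + 21.5·20.8·0.73 + 11.4·20.8·0.17] = 1024.85 + 860.985 = 1885.83.
Because errors are independent across components, Cov(Tᵢ,Tⱼ) = Cov(Xᵢ,Xⱼ); the off-diagonal part of the true-score variance is the same as above.
True-score variance = [21.5²·0.76 + 11.4²·0.59 + 20.8²·0.81] + 860.985 = 778.425 + 860.985 = 1639.41.
Reliability = 1639.41 / 1885.83 = 0.869.

0.869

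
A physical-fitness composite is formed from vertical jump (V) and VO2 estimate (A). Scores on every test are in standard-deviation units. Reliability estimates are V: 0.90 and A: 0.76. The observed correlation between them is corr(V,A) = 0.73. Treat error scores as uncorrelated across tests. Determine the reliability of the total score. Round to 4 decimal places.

0.9017

Var(V+A) = 2 + 2·[0.73] = 2 + 1.46 = 3.46.
Because errors are independent across components, Cov(Tᵢ,Tⱼ) = Cov(Xᵢ,Xⱼ); the off-diagonal part of the true-score variance is the same as above.
True-score variance = [0.90 + 0.76] + 1.46 = 1.66 + 1.46 = 3.12.
Reliability = 3.12 / 3.46 = 0.9017.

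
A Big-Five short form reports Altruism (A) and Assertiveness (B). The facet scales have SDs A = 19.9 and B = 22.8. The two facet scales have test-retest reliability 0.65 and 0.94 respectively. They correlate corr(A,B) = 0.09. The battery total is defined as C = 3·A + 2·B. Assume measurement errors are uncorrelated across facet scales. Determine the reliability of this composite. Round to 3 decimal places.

Var(C) = 3²·19.9² + 2²·22.8² + 2·[6·19.9·22.8·0.09] = 5643.45 + 490.018 = 6133.47.
Under uncorrelated errors the observed covariances equal the true-score covariances, so only the own-variance terms attenuate.
True-score variance = [3²·19.9²·0.65 + 2²·22.8²·0.94] + 490.018 = 4271.26 + 490.018 = 4761.27.
Reliability = 4761.27 / 6133.47 = 0.776.

0.776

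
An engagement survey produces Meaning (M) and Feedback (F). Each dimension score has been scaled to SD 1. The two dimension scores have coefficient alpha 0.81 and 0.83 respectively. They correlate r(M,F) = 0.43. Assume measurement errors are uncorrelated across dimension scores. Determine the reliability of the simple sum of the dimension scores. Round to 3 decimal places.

0.874

Var(M+F) = 2 + 2·[0.43] = 2 + 0.86 = 2.86.
With uncorrelated errors the cross-covariances are all true-score covariance, so they carry over unchanged; only the diagonal terms shrink to ρᵢσᵢ².
True-score variance = [0.81 + 0.83] + 0.86 = 1.64 + 0.86 = 2.5.
Reliability = 2.5 / 2.86 = 0.874.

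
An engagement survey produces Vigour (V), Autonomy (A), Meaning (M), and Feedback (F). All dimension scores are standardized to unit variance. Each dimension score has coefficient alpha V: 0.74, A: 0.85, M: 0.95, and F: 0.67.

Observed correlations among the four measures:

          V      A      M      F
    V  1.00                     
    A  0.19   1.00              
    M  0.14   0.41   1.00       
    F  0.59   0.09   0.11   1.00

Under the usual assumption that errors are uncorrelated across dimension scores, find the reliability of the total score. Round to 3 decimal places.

Var(V+A+M+F) = 4 + 2·[0.19 + 0.14 + 0.59 + 0.41 + 0.09 + 0.11] = 4 + 3.06 = 7.06.
Because errors are independent across components, Cov(Tᵢ,Tⱼ) = Cov(Xᵢ,Xⱼ); the off-diagonal part of the true-score variance is the same as above.
True-score variance = [0.74 + 0.85 + 0.95 + 0.67] + 3.06 = 3.21 + 3.06 = 6.27.
Reliability = 6.27 / 7.06 = 0.888.

0.888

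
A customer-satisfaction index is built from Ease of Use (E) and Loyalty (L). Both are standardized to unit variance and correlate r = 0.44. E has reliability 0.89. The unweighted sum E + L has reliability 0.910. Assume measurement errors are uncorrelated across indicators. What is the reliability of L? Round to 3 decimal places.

Var(E+L) = 2 + 2·0.44 = 2.880.
True-score variance = ρ_E + ρ_L + 2·0.44, so 0.910 = (0.89 + ρ_L + 0.88) / 2.880.
ρ_L = 0.910·2.880 − 0.89 − 0.88 = 0.851.

0.851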